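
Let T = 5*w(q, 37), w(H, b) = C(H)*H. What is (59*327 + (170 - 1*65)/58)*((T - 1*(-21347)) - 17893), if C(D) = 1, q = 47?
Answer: 4128356211/58 ≈ 7.1178e+7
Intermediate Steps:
w(H, b) = H (w(H, b) = 1*H = H)
T = 235 (T = 5*47 = 235)
(59*327 + (170 - 1*65)/58)*((T - 1*(-21347)) - 17893) = (59*327 + (170 - 1*65)/58)*((235 - 1*(-21347)) - 17893) = (19293 + (170 - 65)/58)*((235 + 21347) - 17893) = (19293 + (1/58)*105)*(21582 - 17893) = (19293 + 105/58)*3689 = (1119099/58)*3689 = 4128356211/58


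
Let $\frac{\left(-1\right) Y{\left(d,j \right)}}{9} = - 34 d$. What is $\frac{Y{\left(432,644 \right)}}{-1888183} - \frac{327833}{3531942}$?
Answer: $- \frac{1085903174303}{6668952841386} \approx -0.16283$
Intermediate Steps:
$Y{\left(d,j \right)} = 306 d$ ($Y{\left(d,j \right)} = - 9 \left(- 34 d\right) = 306 d$)
$\frac{Y{\left(432,644 \right)}}{-1888183} - \frac{327833}{3531942} = \frac{306 \cdot 432}{-1888183} - \frac{327833}{3531942} = 132192 \left(- \frac{1}{1888183}\right) - \frac{327833}{3531942} = - \frac{132192}{1888183} - \frac{327833}{3531942} = - \frac{1085903174303}{6668952841386}$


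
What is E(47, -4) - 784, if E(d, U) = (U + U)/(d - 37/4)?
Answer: -118416/151 ≈ -784.21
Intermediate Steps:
E(d, U) = 2*U/(-37/4 + d) (E(d, U) = (2*U)/(d - 37*¼) = (2*U)/(d - 37/4) = (2*U)/(-37/4 + d) = 2*U/(-37/4 + d))
E(47, -4) - 784 = 8*(-4)/(-37 + 4*47) - 784 = 8*(-4)/(-37 + 188) - 784 = 8*(-4)/151 - 784 = 8*(-4)*(1/151) - 784 = -32/151 - 784 = -118416/151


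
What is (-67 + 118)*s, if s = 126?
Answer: 6426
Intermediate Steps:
(-67 + 118)*s = (-67 + 118)*126 = 51*126 = 6426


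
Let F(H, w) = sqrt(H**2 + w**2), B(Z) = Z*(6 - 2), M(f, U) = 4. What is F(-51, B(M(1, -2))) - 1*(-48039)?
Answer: 48039 + sqrt(2857) ≈ 48092.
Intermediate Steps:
B(Z) = 4*Z (B(Z) = Z*4 = 4*Z)
F(-51, B(M(1, -2))) - 1*(-48039) = sqrt((-51)**2 + (4*4)**2) - 1*(-48039) = sqrt(2601 + 16**2) + 48039 = sqrt(2601 + 256) + 48039 = sqrt(2857) + 48039 = 48039 + sqrt(2857)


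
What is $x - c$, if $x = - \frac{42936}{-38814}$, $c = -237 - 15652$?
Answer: $\frac{102793097}{6469} \approx 15890.0$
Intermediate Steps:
$c = -15889$ ($c = -237 - 15652 = -15889$)
$x = \frac{7156}{6469}$ ($x = \left(-42936\right) \left(- \frac{1}{38814}\right) = \frac{7156}{6469} \approx 1.1062$)
$x - c = \frac{7156}{6469} - -15889 = \frac{7156}{6469} + 15889 = \frac{102793097}{6469}$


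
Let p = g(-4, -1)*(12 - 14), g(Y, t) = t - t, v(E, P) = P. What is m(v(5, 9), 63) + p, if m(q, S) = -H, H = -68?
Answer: 68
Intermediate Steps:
m(q, S) = 68 (m(q, S) = -1*(-68) = 68)
g(Y, t) = 0
p = 0 (p = 0*(12 - 14) = 0*(-2) = 0)
m(v(5, 9), 63) + p = 68 + 0 = 68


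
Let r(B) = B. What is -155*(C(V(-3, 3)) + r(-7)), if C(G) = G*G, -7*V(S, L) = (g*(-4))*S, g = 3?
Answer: -147715/49 ≈ -3014.6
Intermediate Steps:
V(S, L) = 12*S/7 (V(S, L) = -3*(-4)*S/7 = -(-12)*S/7 = 12*S/7)
C(G) = G**2
-155*(C(V(-3, 3)) + r(-7)) = -155*(((12/7)*(-3))**2 - 7) = -155*((-36/7)**2 - 7) = -155*(1296/49 - 7) = -155*953/49 = -147715/49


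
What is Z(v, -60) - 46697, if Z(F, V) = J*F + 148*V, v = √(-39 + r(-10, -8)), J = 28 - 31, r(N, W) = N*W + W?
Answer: -55577 - 3*√33 ≈ -55594.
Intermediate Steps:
r(N, W) = W + N*W
J = -3
v = √33 (v = √(-39 - 8*(1 - 10)) = √(-39 - 8*(-9)) = √(-39 + 72) = √33 ≈ 5.7446)
Z(F, V) = -3*F + 148*V
Z(v, -60) - 46697 = (-3*√33 + 148*(-60)) - 46697 = (-3*√33 - 8880) - 46697 = (-8880 - 3*√33) - 46697 = -55577 - 3*√33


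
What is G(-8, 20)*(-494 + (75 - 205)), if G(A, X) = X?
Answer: -12480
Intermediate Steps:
G(-8, 20)*(-494 + (75 - 205)) = 20*(-494 + (75 - 205)) = 20*(-494 - 130) = 20*(-624) = -12480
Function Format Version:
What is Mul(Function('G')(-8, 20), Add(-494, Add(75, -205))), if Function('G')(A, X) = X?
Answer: -12480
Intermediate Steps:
Mul(Function('G')(-8, 20), Add(-494, Add(75, -205))) = Mul(20, Add(-494, Add(75, -205))) = Mul(20, Add(-494, -130)) = Mul(20, -624) = -12480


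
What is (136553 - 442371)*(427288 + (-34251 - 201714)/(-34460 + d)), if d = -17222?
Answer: -3376740576864329/25841 ≈ -1.3067e+11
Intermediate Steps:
(136553 - 442371)*(427288 + (-34251 - 201714)/(-34460 + d)) = (136553 - 442371)*(427288 + (-34251 - 201714)/(-34460 - 17222)) = -305818*(427288 - 235965/(-51682)) = -305818*(427288 - 235965*(-1/51682)) = -305818*(427288 + 235965/51682) = -305818*22083334381/51682 = -3376740576864329/25841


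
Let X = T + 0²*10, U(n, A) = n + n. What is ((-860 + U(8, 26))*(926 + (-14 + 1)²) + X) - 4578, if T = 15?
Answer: -928743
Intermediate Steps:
U(n, A) = 2*n
X = 15 (X = 15 + 0²*10 = 15 + 0*10 = 15 + 0 = 15)
((-860 + U(8, 26))*(926 + (-14 + 1)²) + X) - 4578 = ((-860 + 2*8)*(926 + (-14 + 1)²) + 15) - 4578 = ((-860 + 16)*(926 + (-13)²) + 15) - 4578 = (-844*(926 + 169) + 15) - 4578 = (-844*1095 + 15) - 4578 = (-924180 + 15) - 4578 = -924165 - 4578 = -928743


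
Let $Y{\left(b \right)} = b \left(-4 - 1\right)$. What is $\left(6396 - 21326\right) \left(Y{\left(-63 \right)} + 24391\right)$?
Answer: $-368860580$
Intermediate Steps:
$Y{\left(b \right)} = - 5 b$ ($Y{\left(b \right)} = b \left(-5\right) = - 5 b$)
$\left(6396 - 21326\right) \left(Y{\left(-63 \right)} + 24391\right) = \left(6396 - 21326\right) \left(\left(-5\right) \left(-63\right) + 24391\right) = - 14930 \left(315 + 24391\right) = \left(-14930\right) 24706 = -368860580$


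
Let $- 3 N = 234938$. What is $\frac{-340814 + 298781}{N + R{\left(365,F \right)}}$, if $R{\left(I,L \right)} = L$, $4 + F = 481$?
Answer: $\frac{126099}{233507} \approx 0.54002$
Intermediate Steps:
$N = - \frac{234938}{3}$ ($N = \left(- \frac{1}{3}\right) 234938 = - \frac{234938}{3} \approx -78313.0$)
$F = 477$ ($F = -4 + 481 = 477$)
$\frac{-340814 + 298781}{N + R{\left(365,F \right)}} = \frac{-340814 + 298781}{- \frac{234938}{3} + 477} = - \frac{42033}{- \frac{233507}{3}} = \left(-42033\right) \left(- \frac{3}{233507}\right) = \frac{126099}{233507}$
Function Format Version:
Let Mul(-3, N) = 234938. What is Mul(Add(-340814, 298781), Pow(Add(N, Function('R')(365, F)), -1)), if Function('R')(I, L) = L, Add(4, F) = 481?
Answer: Rational(126099, 233507) ≈ 0.54002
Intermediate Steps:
N = Rational(-234938, 3) (N = Mul(Rational(-1, 3), 234938) = Rational(-234938, 3) ≈ -78313.)
F = 477 (F = Add(-4, 481) = 477)
Mul(Add(-340814, 298781), Pow(Add(N, Function('R')(365, F)), -1)) = Mul(Add(-340814, 298781), Pow(Add(Rational(-234938, 3), 477), -1)) = Mul(-42033, Pow(Rational(-233507, 3), -1)) = Mul(-42033, Rational(-3, 233507)) = Rational(126099, 233507)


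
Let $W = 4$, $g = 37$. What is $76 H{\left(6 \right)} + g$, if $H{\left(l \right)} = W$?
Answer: $341$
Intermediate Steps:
$H{\left(l \right)} = 4$
$76 H{\left(6 \right)} + g = 76 \cdot 4 + 37 = 304 + 37 = 341$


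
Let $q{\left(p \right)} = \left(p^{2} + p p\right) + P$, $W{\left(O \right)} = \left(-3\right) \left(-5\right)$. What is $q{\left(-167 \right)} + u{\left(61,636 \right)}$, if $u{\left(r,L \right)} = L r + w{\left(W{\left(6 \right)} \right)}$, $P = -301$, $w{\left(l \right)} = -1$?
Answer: $94272$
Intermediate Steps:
$W{\left(O \right)} = 15$
$u{\left(r,L \right)} = -1 + L r$ ($u{\left(r,L \right)} = L r - 1 = -1 + L r$)
$q{\left(p \right)} = -301 + 2 p^{2}$ ($q{\left(p \right)} = \left(p^{2} + p p\right) - 301 = \left(p^{2} + p^{2}\right) - 301 = 2 p^{2} - 301 = -301 + 2 p^{2}$)
$q{\left(-167 \right)} + u{\left(61,636 \right)} = \left(-301 + 2 \left(-167\right)^{2}\right) + \left(-1 + 636 \cdot 61\right) = \left(-301 + 2 \cdot 27889\right) + \left(-1 + 38796\right) = \left(-301 + 55778\right) + 38795 = 55477 + 38795 = 94272$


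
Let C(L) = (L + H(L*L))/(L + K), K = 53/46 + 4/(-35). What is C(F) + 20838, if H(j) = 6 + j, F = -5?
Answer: 132883742/6379 ≈ 20831.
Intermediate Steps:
K = 1671/1610 (K = 53*(1/46) + 4*(-1/35) = 53/46 - 4/35 = 1671/1610 ≈ 1.0379)
C(L) = (6 + L + L²)/(1671/1610 + L) (C(L) = (L + (6 + L*L))/(L + 1671/1610) = (L + (6 + L²))/(1671/1610 + L) = (6 + L + L²)/(1671/1610 + L))
C(F) + 20838 = 1610*(6 - 5 + (-5)²)/(1671 + 1610*(-5)) + 20838 = 1610*(6 - 5 + 25)/(1671 - 8050) + 20838 = 1610*26/(-6379) + 20838 = 1610*(-1/6379)*26 + 20838 = -41860/6379 + 20838 = 132883742/6379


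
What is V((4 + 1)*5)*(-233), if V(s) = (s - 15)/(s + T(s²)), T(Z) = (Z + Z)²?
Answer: -466/312505 ≈ -0.0014912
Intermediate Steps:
T(Z) = 4*Z² (T(Z) = (2*Z)² = 4*Z²)
V(s) = (-15 + s)/(s + 4*s⁴) (V(s) = (s - 15)/(s + 4*(s²)²) = (-15 + s)/(s + 4*s⁴))
V((4 + 1)*5)*(-233) = ((-15 + (4 + 1)*5)/((4 + 1)*5 + 4*((4 + 1)*5)⁴))*(-233) = ((-15 + 5*5)/(5*5 + 4*(5*5)⁴))*(-233) = ((-15 + 25)/(25 + 4*25⁴))*(-233) = (10/(25 + 4*390625))*(-233) = (10/(25 + 1562500))*(-233) = (10/1562525)*(-233) = ((1/1562525)*10)*(-233) = (2/312505)*(-233) = -466/312505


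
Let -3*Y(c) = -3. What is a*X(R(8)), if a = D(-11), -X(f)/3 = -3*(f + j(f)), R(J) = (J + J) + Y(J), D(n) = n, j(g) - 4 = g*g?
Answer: -30690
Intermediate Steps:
Y(c) = 1 (Y(c) = -⅓*(-3) = 1)
j(g) = 4 + g² (j(g) = 4 + g*g = 4 + g²)
R(J) = 1 + 2*J (R(J) = (J + J) + 1 = 2*J + 1 = 1 + 2*J)
X(f) = 36 + 9*f + 9*f² (X(f) = -(-9)*(f + (4 + f²)) = -(-9)*(4 + f + f²) = -3*(-12 - 3*f - 3*f²) = 36 + 9*f + 9*f²)
a = -11
a*X(R(8)) = -11*(36 + 9*(1 + 2*8) + 9*(1 + 2*8)²) = -11*(36 + 9*(1 + 16) + 9*(1 + 16)²) = -11*(36 + 9*17 + 9*17²) = -11*(36 + 153 + 9*289) = -11*(36 + 153 + 2601) = -11*2790 = -30690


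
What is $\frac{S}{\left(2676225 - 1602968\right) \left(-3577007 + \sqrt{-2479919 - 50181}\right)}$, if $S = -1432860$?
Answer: $\frac{131419237180}{352110348097876187} + \frac{367400 i \sqrt{25301}}{352110348097876187} \approx 3.7323 \cdot 10^{-7} + 1.6597 \cdot 10^{-10} i$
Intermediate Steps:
$\frac{S}{\left(2676225 - 1602968\right) \left(-3577007 + \sqrt{-2479919 - 50181}\right)} = - \frac{1432860}{\left(2676225 - 1602968\right) \left(-3577007 + \sqrt{-2479919 - 50181}\right)} = - \frac{1432860}{1073257 \left(-3577007 + \sqrt{-2530100}\right)} = - \frac{1432860}{1073257 \left(-3577007 + 10 i \sqrt{25301}\right)} = - \frac{1432860}{-3839047801799 + 10732570 i \sqrt{25301}}$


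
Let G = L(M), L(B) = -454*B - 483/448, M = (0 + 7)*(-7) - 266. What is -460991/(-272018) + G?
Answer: 1244846780851/8704576 ≈ 1.4301e+5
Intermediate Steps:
M = -315 (M = 7*(-7) - 266 = -49 - 266 = -315)
L(B) = -69/64 - 454*B (L(B) = -454*B - 483*1/448 = -454*B - 69/64 = -69/64 - 454*B)
G = 9152571/64 (G = -69/64 - 454*(-315) = -69/64 + 143010 = 9152571/64 ≈ 1.4301e+5)
-460991/(-272018) + G = -460991/(-272018) + 9152571/64 = -460991*(-1/272018) + 9152571/64 = 460991/272018 + 9152571/64 = 1244846780851/8704576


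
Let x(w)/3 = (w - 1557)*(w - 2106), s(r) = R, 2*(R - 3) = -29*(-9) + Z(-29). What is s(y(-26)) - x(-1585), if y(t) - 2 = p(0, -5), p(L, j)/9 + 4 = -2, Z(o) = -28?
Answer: -69582493/2 ≈ -3.4791e+7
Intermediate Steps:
p(L, j) = -54 (p(L, j) = -36 + 9*(-2) = -36 - 18 = -54)
R = 239/2 (R = 3 + (-29*(-9) - 28)/2 = 3 + (261 - 28)/2 = 3 + (½)*233 = 3 + 233/2 = 239/2 ≈ 119.50)
y(t) = -52 (y(t) = 2 - 54 = -52)
s(r) = 239/2
x(w) = 3*(-2106 + w)*(-1557 + w) (x(w) = 3*((w - 1557)*(w - 2106)) = 3*((-1557 + w)*(-2106 + w)) = 3*((-2106 + w)*(-1557 + w)) = 3*(-2106 + w)*(-1557 + w))
s(y(-26)) - x(-1585) = 239/2 - (9837126 - 10989*(-1585) + 3*(-1585)²) = 239/2 - (9837126 + 17417565 + 3*2512225) = 239/2 - (9837126 + 17417565 + 7536675) = 239/2 - 1*34791366 = 239/2 - 34791366 = -69582493/2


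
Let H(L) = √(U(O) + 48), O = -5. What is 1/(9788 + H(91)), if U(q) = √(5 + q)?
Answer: 2447/23951224 - √3/23951224 ≈ 0.00010209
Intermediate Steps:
H(L) = 4*√3 (H(L) = √(√(5 - 5) + 48) = √(√0 + 48) = √(0 + 48) = √48 = 4*√3)
1/(9788 + H(91)) = 1/(9788 + 4*√3)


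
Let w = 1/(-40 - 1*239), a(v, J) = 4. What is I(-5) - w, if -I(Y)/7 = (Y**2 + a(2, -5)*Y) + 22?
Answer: -52730/279 ≈ -189.00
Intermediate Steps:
I(Y) = -154 - 28*Y - 7*Y**2 (I(Y) = -7*((Y**2 + 4*Y) + 22) = -7*(22 + Y**2 + 4*Y) = -154 - 28*Y - 7*Y**2)
w = -1/279 (w = 1/(-40 - 239) = 1/(-279) = -1/279 ≈ -0.0035842)
I(-5) - w = (-154 - 28*(-5) - 7*(-5)**2) - 1*(-1/279) = (-154 + 140 - 7*25) + 1/279 = (-154 + 140 - 175) + 1/279 = -189 + 1/279 = -52730/279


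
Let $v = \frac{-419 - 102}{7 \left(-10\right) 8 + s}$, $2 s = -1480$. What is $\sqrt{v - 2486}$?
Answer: $\frac{3 i \sqrt{4667403}}{130} \approx 49.856 i$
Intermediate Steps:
$s = -740$ ($s = \frac{1}{2} \left(-1480\right) = -740$)
$v = \frac{521}{1300}$ ($v = \frac{-419 - 102}{7 \left(-10\right) 8 - 740} = - \frac{521}{\left(-70\right) 8 - 740} = - \frac{521}{-560 - 740} = - \frac{521}{-1300} = \left(-521\right) \left(- \frac{1}{1300}\right) = \frac{521}{1300} \approx 0.40077$)
$\sqrt{v - 2486} = \sqrt{\frac{521}{1300} - 2486} = \sqrt{- \frac{3231279}{1300}} = \frac{3 i \sqrt{4667403}}{130}$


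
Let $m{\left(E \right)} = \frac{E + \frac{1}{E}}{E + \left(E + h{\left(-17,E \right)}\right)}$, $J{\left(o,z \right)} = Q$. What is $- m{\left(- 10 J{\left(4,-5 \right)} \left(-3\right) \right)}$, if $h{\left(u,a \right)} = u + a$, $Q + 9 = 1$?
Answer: $- \frac{57601}{176880} \approx -0.32565$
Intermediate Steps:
$Q = -8$ ($Q = -9 + 1 = -8$)
$J{\left(o,z \right)} = -8$
$h{\left(u,a \right)} = a + u$
$m{\left(E \right)} = \frac{E + \frac{1}{E}}{-17 + 3 E}$ ($m{\left(E \right)} = \frac{E + \frac{1}{E}}{E + \left(E + \left(E - 17\right)\right)} = \frac{E + \frac{1}{E}}{E + \left(E + \left(-17 + E\right)\right)} = \frac{E + \frac{1}{E}}{E + \left(-17 + 2 E\right)} = \frac{E + \frac{1}{E}}{-17 + 3 E}$)
$- m{\left(- 10 J{\left(4,-5 \right)} \left(-3\right) \right)} = - \frac{1 + \left(\left(-10\right) \left(-8\right) \left(-3\right)\right)^{2}}{\left(-10\right) \left(-8\right) \left(-3\right) \left(-17 + 3 \left(-10\right) \left(-8\right) \left(-3\right)\right)} = - \frac{1 + \left(80 \left(-3\right)\right)^{2}}{80 \left(-3\right) \left(-17 + 3 \cdot 80 \left(-3\right)\right)} = - \frac{1 + \left(-240\right)^{2}}{\left(-240\right) \left(-17 + 3 \left(-240\right)\right)} = - \frac{\left(-1\right) \left(1 + 57600\right)}{240 \left(-17 - 720\right)} = - \frac{\left(-1\right) 57601}{240 \left(-737\right)} = - \frac{\left(-1\right) \left(-1\right) 57601}{240 \cdot 737} = \left(-1\right) \frac{57601}{176880} = - \frac{57601}{176880}$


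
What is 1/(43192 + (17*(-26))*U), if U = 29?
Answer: 1/30374 ≈ 3.2923e-5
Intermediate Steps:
1/(43192 + (17*(-26))*U) = 1/(43192 + (17*(-26))*29) = 1/(43192 - 442*29) = 1/(43192 - 12818) = 1/30374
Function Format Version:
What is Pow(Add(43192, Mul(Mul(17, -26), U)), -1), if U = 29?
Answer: Rational(1, 30374) ≈ 3.2923e-5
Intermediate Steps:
Pow(Add(43192, Mul(Mul(17, -26), U)), -1) = Pow(Add(43192, Mul(Mul(17, -26), 29)), -1) = Pow(Add(43192, Mul(-442, 29)), -1) = Pow(Add(43192, -12818), -1) = Pow(30374, -1) = Rational(1, 30374)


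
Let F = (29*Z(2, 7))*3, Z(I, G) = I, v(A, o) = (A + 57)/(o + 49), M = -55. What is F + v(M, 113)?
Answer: 14095/81 ≈ 174.01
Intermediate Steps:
v(A, o) = (57 + A)/(49 + o)
F = 174 (F = (29*2)*3 = 58*3 = 174)
F + v(M, 113) = 174 + (57 - 55)/(49 + 113) = 174 + 2/162 = 174 + (1/162)*2 = 174 + 1/81 = 14095/81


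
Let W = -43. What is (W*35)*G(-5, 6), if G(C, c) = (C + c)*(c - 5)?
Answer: -1505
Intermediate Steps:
G(C, c) = (-5 + c)*(C + c) (G(C, c) = (C + c)*(-5 + c) = (-5 + c)*(C + c))
(W*35)*G(-5, 6) = (-43*35)*(6**2 - 5*(-5) - 5*6 - 5*6) = -1505*(36 + 25 - 30 - 30) = -1505*1 = -1505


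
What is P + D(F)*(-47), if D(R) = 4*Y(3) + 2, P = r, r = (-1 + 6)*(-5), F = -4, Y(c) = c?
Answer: -683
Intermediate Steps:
r = -25 (r = 5*(-5) = -25)
P = -25
D(R) = 14 (D(R) = 4*3 + 2 = 12 + 2 = 14)
P + D(F)*(-47) = -25 + 14*(-47) = -25 - 658 = -683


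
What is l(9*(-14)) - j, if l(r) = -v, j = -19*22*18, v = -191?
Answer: 7715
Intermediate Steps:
j = -7524 (j = -418*18 = -7524)
l(r) = 191 (l(r) = -1*(-191) = 191)
l(9*(-14)) - j = 191 - 1*(-7524) = 191 + 7524 = 7715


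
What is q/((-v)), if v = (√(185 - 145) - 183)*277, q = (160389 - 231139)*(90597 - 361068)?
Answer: 3501855654750/9265373 + 38271646500*√10/9265373 ≈ 3.9101e+5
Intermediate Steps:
q = 19135823250 (q = -70750*(-270471) = 19135823250)
v = -50691 + 554*√10 (v = (√40 - 183)*277 = (2*√10 - 183)*277 = (-183 + 2*√10)*277 = -50691 + 554*√10 ≈ -48939.)
q/((-v)) = 19135823250/((-(-50691 + 554*√10))) = 19135823250/(50691 - 554*√10)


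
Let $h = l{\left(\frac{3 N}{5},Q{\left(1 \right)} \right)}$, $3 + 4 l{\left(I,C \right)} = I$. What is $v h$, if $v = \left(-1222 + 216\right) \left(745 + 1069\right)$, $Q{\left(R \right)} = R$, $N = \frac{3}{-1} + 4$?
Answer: $\frac{5474652}{5} \approx 1.0949 \cdot 10^{6}$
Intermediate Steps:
$N = 1$ ($N = 3 \left(-1\right) + 4 = -3 + 4 = 1$)
$v = -1824884$ ($v = \left(-1006\right) 1814 = -1824884$)
$l{\left(I,C \right)} = - \frac{3}{4} + \frac{I}{4}$
$h = - \frac{3}{5}$ ($h = - \frac{3}{4} + \frac{3 \cdot 1 \cdot \frac{1}{5}}{4} = - \frac{3}{4} + \frac{3 \cdot \frac{1}{5}}{4} = - \frac{3}{4} + \frac{1}{4} \cdot \frac{3}{5} = - \frac{3}{4} + \frac{3}{20} = - \frac{3}{5} \approx -0.6$)
$v h = \left(-1824884\right) \left(- \frac{3}{5}\right) = \frac{5474652}{5}$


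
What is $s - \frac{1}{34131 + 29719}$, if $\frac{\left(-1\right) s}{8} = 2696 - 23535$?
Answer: $\frac{10644561199}{63850} \approx 1.6671 \cdot 10^{5}$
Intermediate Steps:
$s = 166712$ ($s = - 8 \left(2696 - 23535\right) = \left(-8\right) \left(-20839\right) = 166712$)
$s - \frac{1}{34131 + 29719} = 166712 - \frac{1}{34131 + 29719} = 166712 - \frac{1}{63850} = \frac{10644561199}{63850}$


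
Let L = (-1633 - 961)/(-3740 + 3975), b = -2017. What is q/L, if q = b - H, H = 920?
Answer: 690195/2594 ≈ 266.07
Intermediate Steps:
L = -2594/235 ≈ -11.038
q = -2937 (q = -2017 - 1*920 = -2017 - 920 = -2937)
q/L = -2937/(-2594/235) = -2937*(-235/2594) = 690195/2594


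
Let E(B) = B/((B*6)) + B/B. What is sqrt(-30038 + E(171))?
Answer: I*sqrt(1081326)/6 ≈ 173.31*I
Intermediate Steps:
E(B) = 7/6 (E(B) = B/((6*B)) + 1 = B*(1/(6*B)) + 1 = 1/6 + 1 = 7/6)
sqrt(-30038 + E(171)) = sqrt(-30038 + 7/6) = sqrt(-180221/6) = I*sqrt(1081326)/6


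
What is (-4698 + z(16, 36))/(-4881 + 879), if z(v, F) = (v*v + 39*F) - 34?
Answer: 512/667 ≈ 0.76762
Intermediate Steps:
z(v, F) = -34 + v² + 39*F (z(v, F) = (v² + 39*F) - 34 = -34 + v² + 39*F)
(-4698 + z(16, 36))/(-4881 + 879) = (-4698 + (-34 + 16² + 39*36))/(-4881 + 879) = (-4698 + (-34 + 256 + 1404))/(-4002) = (-4698 + 1626)*(-1/4002) = -3072*(-1/4002) = 512/667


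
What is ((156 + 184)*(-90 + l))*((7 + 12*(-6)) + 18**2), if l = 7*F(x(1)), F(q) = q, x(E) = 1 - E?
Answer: -7925400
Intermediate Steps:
l = 0 (l = 7*(1 - 1*1) = 7*(1 - 1) = 7*0 = 0)
((156 + 184)*(-90 + l))*((7 + 12*(-6)) + 18**2) = ((156 + 184)*(-90 + 0))*((7 + 12*(-6)) + 18**2) = (340*(-90))*((7 - 72) + 324) = -30600*(-65 + 324) = -30600*259 = -7925400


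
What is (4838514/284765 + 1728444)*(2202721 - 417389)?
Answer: 878749683725055768/284765 ≈ 3.0859e+12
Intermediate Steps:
(4838514/284765 + 1728444)*(2202721 - 417389) = (4838514*(1/284765) + 1728444)*1785332 = (4838514/284765 + 1728444)*1785332 = (492205194174/284765)*1785332 = 878749683725055768/284765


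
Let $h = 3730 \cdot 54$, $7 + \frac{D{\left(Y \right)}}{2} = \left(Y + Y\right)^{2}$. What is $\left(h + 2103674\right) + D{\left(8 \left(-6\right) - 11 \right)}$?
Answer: $2332928$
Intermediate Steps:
$D{\left(Y \right)} = -14 + 8 Y^{2}$ ($D{\left(Y \right)} = -14 + 2 \left(Y + Y\right)^{2} = -14 + 2 \left(2 Y\right)^{2} = -14 + 2 \cdot 4 Y^{2} = -14 + 8 Y^{2}$)
$h = 201420$
$\left(h + 2103674\right) + D{\left(8 \left(-6\right) - 11 \right)} = \left(201420 + 2103674\right) - \left(14 - 8 \left(8 \left(-6\right) - 11\right)^{2}\right) = 2305094 - \left(14 - 8 \left(-48 - 11\right)^{2}\right) = 2305094 - \left(14 - 8 \left(-59\right)^{2}\right) = 2305094 + \left(-14 + 8 \cdot 3481\right) = 2305094 + \left(-14 + 27848\right) = 2305094 + 27834 = 2332928$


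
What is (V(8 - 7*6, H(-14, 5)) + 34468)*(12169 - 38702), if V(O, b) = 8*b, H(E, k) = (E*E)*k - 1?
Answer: -1122345900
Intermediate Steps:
H(E, k) = -1 + k*E**2 (H(E, k) = E**2*k - 1 = k*E**2 - 1 = -1 + k*E**2)
(V(8 - 7*6, H(-14, 5)) + 34468)*(12169 - 38702) = (8*(-1 + 5*(-14)**2) + 34468)*(12169 - 38702) = (8*(-1 + 5*196) + 34468)*(-26533) = (8*(-1 + 980) + 34468)*(-26533) = (8*979 + 34468)*(-26533) = (7832 + 34468)*(-26533) = 42300*(-26533) = -1122345900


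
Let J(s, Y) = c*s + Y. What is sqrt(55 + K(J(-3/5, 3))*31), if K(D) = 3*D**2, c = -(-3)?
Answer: sqrt(4723)/5 ≈ 13.745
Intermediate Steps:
c = 3 (c = -3*(-1) = 3)
J(s, Y) = Y + 3*s (J(s, Y) = 3*s + Y = Y + 3*s)
sqrt(55 + K(J(-3/5, 3))*31) = sqrt(55 + (3*(3 + 3*(-3/5))**2)*31) = sqrt(55 + (3*(3 - 9/5)**2)*31) = sqrt(55 + (3*(6/5)**2)*31) = sqrt(55 + (3*(36/25))*31) = sqrt(55 + (108/25)*31) = sqrt(55 + 3348/25) = sqrt(4723/25) = sqrt(4723)/5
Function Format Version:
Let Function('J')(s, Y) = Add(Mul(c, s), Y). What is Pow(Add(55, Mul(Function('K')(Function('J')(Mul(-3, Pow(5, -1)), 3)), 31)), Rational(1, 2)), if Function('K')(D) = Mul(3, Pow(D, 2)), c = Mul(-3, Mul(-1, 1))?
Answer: Mul(Rational(1, 5), Pow(4723, Rational(1, 2))) ≈ 13.745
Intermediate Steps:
c = 3 (c = Mul(-3, -1) = 3)
Function('J')(s, Y) = Add(Y, Mul(3, s)) (Function('J')(s, Y) = Add(Mul(3, s), Y) = Add(Y, Mul(3, s)))
Pow(Add(55, Mul(Function('K')(Function('J')(Mul(-3, Pow(5, -1)), 3)), 31)), Rational(1, 2)) = Pow(Add(55, Mul(Mul(3, Pow(Add(3, Mul(3, Mul(-3, Pow(5, -1)))), 2)), 31)), Rational(1, 2)) = Pow(Add(55, Mul(Mul(3, Pow(Add(3, Mul(3, Mul(-3, Rational(1, 5)))), 2)), 31)), Rational(1, 2)) = Pow(Add(55, Mul(Mul(3, Pow(Add(3, Mul(3, Rational(-3, 5))), 2)), 31)), Rational(1, 2)) = Pow(Add(55, Mul(Mul(3, Pow(Add(3, Rational(-9, 5)), 2)), 31)), Rational(1, 2)) = Pow(Add(55, Mul(Mul(3, Pow(Rational(6, 5), 2)), 31)), Rational(1, 2)) = Pow(Add(55, Mul(Mul(3, Rational(36, 25)), 31)), Rational(1, 2)) = Pow(Add(55, Mul(Rational(108, 25), 31)), Rational(1, 2)) = Pow(Add(55, Rational(3348, 25)), Rational(1, 2)) = Pow(Rational(4723, 25), Rational(1, 2)) = Mul(Rational(1, 5), Pow(4723, Rational(1, 2)))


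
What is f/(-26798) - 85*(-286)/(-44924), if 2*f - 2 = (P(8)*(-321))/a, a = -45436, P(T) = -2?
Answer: -672766707635/1243163400488 ≈ -0.54117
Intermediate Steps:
f = 45115/45436 (f = 1 + (-2*(-321)/(-45436))/2 = 1 + (642*(-1/45436))/2 = 1 + (½)*(-321/22718) = 1 - 321/45436 = 45115/45436 ≈ 0.99294)
f/(-26798) - 85*(-286)/(-44924) = (45115/45436)/(-26798) - 85*(-286)/(-44924) = (45115/45436)*(-1/26798) + 24310*(-1/44924) = -45115/1217593928 - 1105/2042 = -672766707635/1243163400488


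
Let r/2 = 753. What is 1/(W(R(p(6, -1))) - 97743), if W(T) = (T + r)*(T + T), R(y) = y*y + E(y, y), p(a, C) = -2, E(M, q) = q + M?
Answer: -1/97743 ≈ -1.0231e-5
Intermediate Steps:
E(M, q) = M + q
r = 1506 (r = 2*753 = 1506)
R(y) = y² + 2*y (R(y) = y*y + (y + y) = y² + 2*y)
W(T) = 2*T*(1506 + T) (W(T) = (T + 1506)*(T + T) = (1506 + T)*(2*T) = 2*T*(1506 + T))
1/(W(R(p(6, -1))) - 97743) = 1/(2*(-2*(2 - 2))*(1506 - 2*(2 - 2)) - 97743) = 1/(2*(-2*0)*(1506 - 2*0) - 97743) = 1/(2*0*(1506 + 0) - 97743) = 1/(2*0*1506 - 97743) = 1/(0 - 97743) = 1/(-97743) = -1/97743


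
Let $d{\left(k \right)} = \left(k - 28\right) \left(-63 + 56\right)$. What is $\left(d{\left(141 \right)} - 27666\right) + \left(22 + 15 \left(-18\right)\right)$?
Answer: $-28705$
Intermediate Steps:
$d{\left(k \right)} = 196 - 7 k$ ($d{\left(k \right)} = \left(-28 + k\right) \left(-7\right) = 196 - 7 k$)
$\left(d{\left(141 \right)} - 27666\right) + \left(22 + 15 \left(-18\right)\right) = \left(\left(196 - 987\right) - 27666\right) + \left(22 + 15 \left(-18\right)\right) = \left(\left(196 - 987\right) - 27666\right) + \left(22 - 270\right) = \left(-791 - 27666\right) - 248 = -28457 - 248 = -28705$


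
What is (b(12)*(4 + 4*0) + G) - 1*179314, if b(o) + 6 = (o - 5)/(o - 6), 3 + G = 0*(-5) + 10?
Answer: -537979/3 ≈ -1.7933e+5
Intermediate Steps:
G = 7 (G = -3 + (0*(-5) + 10) = -3 + (0 + 10) = -3 + 10 = 7)
b(o) = -6 + (-5 + o)/(-6 + o) (b(o) = -6 + (o - 5)/(o - 6) = -6 + (-5 + o)/(-6 + o))
(b(12)*(4 + 4*0) + G) - 1*179314 = (((31 - 5*12)/(-6 + 12))*(4 + 4*0) + 7) - 1*179314 = (((31 - 60)/6)*(4 + 0) + 7) - 179314 = (((⅙)*(-29))*4 + 7) - 179314 = (-29/6*4 + 7) - 179314 = (-58/3 + 7) - 179314 = -37/3 - 179314 = -537979/3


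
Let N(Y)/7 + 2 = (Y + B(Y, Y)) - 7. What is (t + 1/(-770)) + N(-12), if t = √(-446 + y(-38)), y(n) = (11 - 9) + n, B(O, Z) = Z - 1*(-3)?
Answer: -161701/770 + I*√482 ≈ -210.0 + 21.954*I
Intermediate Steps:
B(O, Z) = 3 + Z (B(O, Z) = Z + 3 = 3 + Z)
y(n) = 2 + n
t = I*√482 (t = √(-446 + (2 - 38)) = √(-446 - 36) = √(-482) = I*√482 ≈ 21.954*I)
N(Y) = -42 + 14*Y (N(Y) = -14 + 7*((Y + (3 + Y)) - 7) = -14 + 7*((3 + 2*Y) - 7) = -14 + 7*(-4 + 2*Y) = -14 + (-28 + 14*Y) = -42 + 14*Y)
(t + 1/(-770)) + N(-12) = (I*√482 + 1/(-770)) + (-42 + 14*(-12)) = (I*√482 - 1/770) + (-42 - 168) = (-1/770 + I*√482) - 210 = -161701/770 + I*√482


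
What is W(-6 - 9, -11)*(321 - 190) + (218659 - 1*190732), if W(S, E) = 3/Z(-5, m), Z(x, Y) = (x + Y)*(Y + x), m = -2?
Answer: 1368816/49 ≈ 27935.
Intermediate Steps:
Z(x, Y) = (Y + x)² (Z(x, Y) = (Y + x)*(Y + x) = (Y + x)²)
W(S, E) = 3/49 (W(S, E) = 3/((-2 - 5)²) = 3/((-7)²) = 3/49)
W(-6 - 9, -11)*(321 - 190) + (218659 - 1*190732) = 3*(321 - 190)/49 + (218659 - 1*190732) = (3/49)*131 + (218659 - 190732) = 393/49 + 27927 = 1368816/49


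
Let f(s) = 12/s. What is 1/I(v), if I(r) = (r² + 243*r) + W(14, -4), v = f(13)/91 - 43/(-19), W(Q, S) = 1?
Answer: 505215529/282203385305 ≈ 0.0017903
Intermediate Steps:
v = 51097/22477 (v = (12/13)/91 - 43/(-19) = (12*(1/13))*(1/91) - 43*(-1/19) = (12/13)*(1/91) + 43/19 = 12/1183 + 43/19 = 51097/22477 ≈ 2.2733)
I(r) = 1 + r² + 243*r (I(r) = (r² + 243*r) + 1 = 1 + r² + 243*r)
1/I(v) = 1/(1 + (51097/22477)² + 243*(51097/22477)) = 1/(1 + 2610903409/505215529 + 12416571/22477) = 1/(282203385305/505215529) = 505215529/282203385305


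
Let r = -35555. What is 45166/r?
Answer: -45166/35555 ≈ -1.2703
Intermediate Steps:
45166/r = 45166/(-35555) = 45166*(-1/35555) = -45166/35555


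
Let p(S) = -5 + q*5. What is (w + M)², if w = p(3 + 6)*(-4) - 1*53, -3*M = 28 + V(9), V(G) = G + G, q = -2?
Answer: 625/9 ≈ 69.444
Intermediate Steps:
V(G) = 2*G
p(S) = -15 (p(S) = -5 - 2*5 = -5 - 10 = -15)
M = -46/3 (M = -(28 + 2*9)/3 = -(28 + 18)/3 = -⅓*46 = -46/3 ≈ -15.333)
w = 7 (w = -15*(-4) - 1*53 = 60 - 53 = 7)
(w + M)² = (7 - 46/3)² = (-25/3)² = 625/9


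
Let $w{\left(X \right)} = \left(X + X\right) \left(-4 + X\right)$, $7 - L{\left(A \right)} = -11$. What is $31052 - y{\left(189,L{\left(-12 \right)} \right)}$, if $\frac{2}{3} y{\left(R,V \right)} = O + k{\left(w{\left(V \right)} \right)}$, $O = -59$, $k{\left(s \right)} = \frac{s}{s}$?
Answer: $31139$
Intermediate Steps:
$L{\left(A \right)} = 18$ ($L{\left(A \right)} = 7 - -11 = 7 + 11 = 18$)
$w{\left(X \right)} = 2 X \left(-4 + X\right)$
$k{\left(s \right)} = 1$
$y{\left(R,V \right)} = -87$ ($y{\left(R,V \right)} = \frac{3 \left(-59 + 1\right)}{2} = \frac{3}{2} \left(-58\right) = -87$)
$31052 - y{\left(189,L{\left(-12 \right)} \right)} = 31052 - -87 = 31052 + 87 = 31139$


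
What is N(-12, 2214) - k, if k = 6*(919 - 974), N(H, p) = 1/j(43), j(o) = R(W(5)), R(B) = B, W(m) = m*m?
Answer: 8251/25 ≈ 330.04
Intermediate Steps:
W(m) = m²
j(o) = 25 (j(o) = 5² = 25)
N(H, p) = 1/25
k = -330 (k = 6*(-55) = -330)
N(-12, 2214) - k = 1/25 - 1*(-330) = 1/25 + 330 = 8251/25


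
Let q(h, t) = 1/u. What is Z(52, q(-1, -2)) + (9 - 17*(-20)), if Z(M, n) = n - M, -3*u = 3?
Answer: 296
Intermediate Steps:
u = -1 (u = -⅓*3 = -1)
q(h, t) = -1 (q(h, t) = 1/(-1) = -1)
Z(52, q(-1, -2)) + (9 - 17*(-20)) = (-1 - 1*52) + (9 - 17*(-20)) = (-1 - 52) + (9 + 340) = -53 + 349 = 296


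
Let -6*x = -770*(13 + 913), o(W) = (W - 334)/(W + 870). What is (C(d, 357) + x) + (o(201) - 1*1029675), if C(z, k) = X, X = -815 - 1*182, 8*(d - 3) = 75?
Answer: -139510825/153 ≈ -9.1184e+5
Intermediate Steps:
d = 99/8 (d = 3 + (⅛)*75 = 3 + 75/8 = 99/8 ≈ 12.375)
X = -997 (X = -815 - 182 = -997)
o(W) = (-334 + W)/(870 + W)
C(z, k) = -997
x = 356510/3 (x = -(-385)*(13 + 913)/3 = -(-385)*926/3 = -⅙*(-713020) = 356510/3 ≈ 1.1884e+5)
(C(d, 357) + x) + (o(201) - 1*1029675) = (-997 + 356510/3) + ((-334 + 201)/(870 + 201) - 1*1029675) = 353519/3 + (-133/1071 - 1029675) = 353519/3 + ((1/1071)*(-133) - 1029675) = 353519/3 + (-19/153 - 1029675) = 353519/3 - 157540294/153 = -139510825/153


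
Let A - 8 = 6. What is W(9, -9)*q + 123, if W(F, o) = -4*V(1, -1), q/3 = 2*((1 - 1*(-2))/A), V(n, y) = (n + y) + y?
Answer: 897/7 ≈ 128.14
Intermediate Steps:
A = 14 (A = 8 + 6 = 14)
V(n, y) = n + 2*y
q = 9/7 (q = 3*(2*((1 - 1*(-2))/14)) = 3*(2*((1 + 2)*(1/14))) = 3*(2*(3*(1/14))) = 3*(2*(3/14)) = 3*(3/7) = 9/7 ≈ 1.2857)
W(F, o) = 4 (W(F, o) = -4*(1 + 2*(-1)) = -4*(1 - 2) = -4*(-1) = 4)
W(9, -9)*q + 123 = 4*(9/7) + 123 = 36/7 + 123 = 897/7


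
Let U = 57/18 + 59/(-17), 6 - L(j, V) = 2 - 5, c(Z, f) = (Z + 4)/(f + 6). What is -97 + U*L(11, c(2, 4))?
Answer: -3391/34 ≈ -99.735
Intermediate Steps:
c(Z, f) = (4 + Z)/(6 + f)
L(j, V) = 9 (L(j, V) = 6 - (2 - 5) = 6 - 1*(-3) = 6 + 3 = 9)
U = -31/102 (U = 57*(1/18) + 59*(-1/17) = 19/6 - 59/17 = -31/102 ≈ -0.30392)
-97 + U*L(11, c(2, 4)) = -97 - 31/102*9 = -97 - 93/34 = -3391/34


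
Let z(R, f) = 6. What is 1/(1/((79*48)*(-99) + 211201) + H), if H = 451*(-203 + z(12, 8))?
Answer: -164207/14589299330 ≈ -1.1255e-5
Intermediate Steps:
H = -88847 (H = 451*(-203 + 6) = 451*(-197) = -88847)
1/(1/((79*48)*(-99) + 211201) + H) = 1/(1/((79*48)*(-99) + 211201) - 88847) = 1/(1/(3792*(-99) + 211201) - 88847) = 1/(1/(-375408 + 211201) - 88847) = 1/(1/(-164207) - 88847) = 1/(-1/164207 - 88847) = 1/(-14589299330/164207) = -164207/14589299330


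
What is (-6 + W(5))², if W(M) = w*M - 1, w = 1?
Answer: 4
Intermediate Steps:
W(M) = -1 + M (W(M) = 1*M - 1 = M - 1 = -1 + M)
(-6 + W(5))² = (-6 + (-1 + 5))² = (-6 + 4)² = (-2)² = 4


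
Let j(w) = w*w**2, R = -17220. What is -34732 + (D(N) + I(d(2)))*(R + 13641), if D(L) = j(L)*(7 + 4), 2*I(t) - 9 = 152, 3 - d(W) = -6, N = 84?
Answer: -46668973235/2 ≈ -2.3334e+10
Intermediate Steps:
d(W) = 9 (d(W) = 3 - 1*(-6) = 3 + 6 = 9)
j(w) = w**3
I(t) = 161/2 (I(t) = 9/2 + (1/2)*152 = 9/2 + 76 = 161/2)
D(L) = 11*L**3 (D(L) = L**3*(7 + 4) = L**3*11 = 11*L**3)
-34732 + (D(N) + I(d(2)))*(R + 13641) = -34732 + (11*84**3 + 161/2)*(-17220 + 13641) = -34732 + (11*592704 + 161/2)*(-3579) = -34732 + (6519744 + 161/2)*(-3579) = -34732 + (13039649/2)*(-3579) = -34732 - 46668903771/2 = -46668973235/2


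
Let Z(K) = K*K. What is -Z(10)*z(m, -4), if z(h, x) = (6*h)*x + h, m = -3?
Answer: -6900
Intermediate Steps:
z(h, x) = h + 6*h*x (z(h, x) = 6*h*x + h = h + 6*h*x)
Z(K) = K**2
-Z(10)*z(m, -4) = -10**2*(-3*(1 + 6*(-4))) = -100*(-3*(1 - 24)) = -100*(-3*(-23)) = -100*69 = -1*6900 = -6900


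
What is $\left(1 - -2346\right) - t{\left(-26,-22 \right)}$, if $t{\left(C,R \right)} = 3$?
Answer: $2344$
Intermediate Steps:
$\left(1 - -2346\right) - t{\left(-26,-22 \right)} = \left(1 - -2346\right) - 3 = \left(1 + 2346\right) - 3 = 2347 - 3 = 2344$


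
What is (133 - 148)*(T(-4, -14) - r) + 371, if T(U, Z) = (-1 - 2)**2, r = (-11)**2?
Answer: 2051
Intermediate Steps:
r = 121
T(U, Z) = 9 (T(U, Z) = (-3)**2 = 9)
(133 - 148)*(T(-4, -14) - r) + 371 = (133 - 148)*(9 - 1*121) + 371 = -15*(9 - 121) + 371 = -15*(-112) + 371 = 1680 + 371 = 2051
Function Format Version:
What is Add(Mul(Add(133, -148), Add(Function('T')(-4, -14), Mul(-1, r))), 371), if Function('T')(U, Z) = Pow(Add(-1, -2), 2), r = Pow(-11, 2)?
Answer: 2051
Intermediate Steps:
r = 121
Function('T')(U, Z) = 9 (Function('T')(U, Z) = Pow(-3, 2) = 9)
Add(Mul(Add(133, -148), Add(Function('T')(-4, -14), Mul(-1, r))), 371) = Add(Mul(Add(133, -148), Add(9, Mul(-1, 121))), 371) = Add(Mul(-15, Add(9, -121)), 371) = Add(Mul(-15, -112), 371) = Add(1680, 371) = 2051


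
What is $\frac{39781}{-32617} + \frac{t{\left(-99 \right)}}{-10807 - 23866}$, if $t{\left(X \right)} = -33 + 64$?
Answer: $- \frac{1380337740}{1130929241} \approx -1.2205$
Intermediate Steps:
$t{\left(X \right)} = 31$
$\frac{39781}{-32617} + \frac{t{\left(-99 \right)}}{-10807 - 23866} = \frac{39781}{-32617} + \frac{31}{-10807 - 23866} = 39781 \left(- \frac{1}{32617}\right) + \frac{31}{-10807 - 23866} = - \frac{39781}{32617} + \frac{31}{-34673} = - \frac{39781}{32617} + 31 \left(- \frac{1}{34673}\right) = - \frac{39781}{32617} - \frac{31}{34673} = - \frac{1380337740}{1130929241}$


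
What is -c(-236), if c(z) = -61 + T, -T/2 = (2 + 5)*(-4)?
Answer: 5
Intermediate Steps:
T = 56 (T = -2*(2 + 5)*(-4) = -14*(-4) = -2*(-28) = 56)
c(z) = -5 (c(z) = -61 + 56 = -5)
-c(-236) = -1*(-5) = 5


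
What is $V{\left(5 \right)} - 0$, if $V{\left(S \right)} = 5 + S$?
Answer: $10$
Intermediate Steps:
$V{\left(5 \right)} - 0 = \left(5 + 5\right) - 0 = 10 + 0 = 10$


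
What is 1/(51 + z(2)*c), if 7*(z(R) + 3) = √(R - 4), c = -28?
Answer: 135/18257 + 4*I*√2/18257 ≈ 0.0073944 + 0.00030985*I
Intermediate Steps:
z(R) = -3 + √(-4 + R)/7 (z(R) = -3 + √(R - 4)/7 = -3 + √(-4 + R)/7)
1/(51 + z(2)*c) = 1/(51 + (-3 + √(-4 + 2)/7)*(-28)) = 1/(51 + (-3 + √(-2)/7)*(-28)) = 1/(51 + (-3 + (I*√2)/7)*(-28)) = 1/(51 + (-3 + I*√2/7)*(-28)) = 1/(51 + (84 - 4*I*√2)) = 1/(135 - 4*I*√2)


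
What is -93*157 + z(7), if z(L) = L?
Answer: -14594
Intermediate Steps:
-93*157 + z(7) = -93*157 + 7 = -14601 + 7 = -14594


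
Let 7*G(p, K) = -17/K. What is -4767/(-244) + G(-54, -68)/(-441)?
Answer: 3678917/188307 ≈ 19.537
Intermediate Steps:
G(p, K) = -17/(7*K) (G(p, K) = (-17/K)/7 = -17/(7*K))
-4767/(-244) + G(-54, -68)/(-441) = -4767/(-244) - 17/7/(-68)/(-441) = -4767*(-1/244) - 17/7*(-1/68)*(-1/441) = 4767/244 + (1/28)*(-1/441) = 4767/244 - 1/12348 = 3678917/188307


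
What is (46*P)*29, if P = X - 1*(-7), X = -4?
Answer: 4002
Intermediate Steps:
P = 3 (P = -4 - 1*(-7) = -4 + 7 = 3)
(46*P)*29 = (46*3)*29 = 138*29 = 4002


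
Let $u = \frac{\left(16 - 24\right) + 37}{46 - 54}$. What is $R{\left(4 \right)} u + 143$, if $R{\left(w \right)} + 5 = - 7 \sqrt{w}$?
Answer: $\frac{1695}{8} \approx 211.88$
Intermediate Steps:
$R{\left(w \right)} = -5 - 7 \sqrt{w}$
$u = - \frac{29}{8}$ ($u = \frac{\left(16 - 24\right) + 37}{-8} = \left(-8 + 37\right) \left(- \frac{1}{8}\right) = 29 \left(- \frac{1}{8}\right) = - \frac{29}{8} \approx -3.625$)
$R{\left(4 \right)} u + 143 = \left(-5 - 7 \sqrt{4}\right) \left(- \frac{29}{8}\right) + 143 = \left(-5 - 14\right) \left(- \frac{29}{8}\right) + 143 = \left(-19\right) \left(- \frac{29}{8}\right) + 143 = \frac{551}{8} + 143 = \frac{1695}{8}$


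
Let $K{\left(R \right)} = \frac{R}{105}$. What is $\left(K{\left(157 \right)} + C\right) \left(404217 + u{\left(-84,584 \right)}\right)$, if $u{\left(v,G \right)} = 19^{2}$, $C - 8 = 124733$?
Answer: $\frac{5299147270036}{105} \approx 5.0468 \cdot 10^{10}$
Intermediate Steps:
$C = 124741$ ($C = 8 + 124733 = 124741$)
$u{\left(v,G \right)} = 361$
$K{\left(R \right)} = \frac{R}{105}$ ($K{\left(R \right)} = R \frac{1}{105} = \frac{R}{105}$)
$\left(K{\left(157 \right)} + C\right) \left(404217 + u{\left(-84,584 \right)}\right) = \left(\frac{1}{105} \cdot 157 + 124741\right) \left(404217 + 361\right) = \left(\frac{157}{105} + 124741\right) 404578 = \frac{13097962}{105} \cdot 404578 = \frac{5299147270036}{105}$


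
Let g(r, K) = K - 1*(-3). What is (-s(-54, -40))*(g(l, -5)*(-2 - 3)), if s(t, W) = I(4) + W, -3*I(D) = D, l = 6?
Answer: 1240/3 ≈ 413.33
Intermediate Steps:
I(D) = -D/3
g(r, K) = 3 + K (g(r, K) = K + 3 = 3 + K)
s(t, W) = -4/3 + W (s(t, W) = -⅓*4 + W = -4/3 + W)
(-s(-54, -40))*(g(l, -5)*(-2 - 3)) = (-(-4/3 - 40))*((3 - 5)*(-2 - 3)) = (-1*(-124/3))*(-2*(-5)) = (124/3)*10 = 1240/3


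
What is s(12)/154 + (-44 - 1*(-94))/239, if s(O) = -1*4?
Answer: 3372/18403 ≈ 0.18323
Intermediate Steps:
s(O) = -4
s(12)/154 + (-44 - 1*(-94))/239 = -4/154 + (-44 - 1*(-94))/239 = -4*1/154 + (-44 + 94)*(1/239) = -2/77 + 50*(1/239) = -2/77 + 50/239 = 3372/18403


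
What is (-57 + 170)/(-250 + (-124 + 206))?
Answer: -113/168 ≈ -0.67262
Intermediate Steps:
(-57 + 170)/(-250 + (-124 + 206)) = 113/(-250 + 82) = 113/(-168) = 113*(-1/168) = -113/168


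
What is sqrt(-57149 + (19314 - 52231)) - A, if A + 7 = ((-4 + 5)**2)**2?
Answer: 6 + I*sqrt(90066) ≈ 6.0 + 300.11*I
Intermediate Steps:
A = -6 (A = -7 + ((-4 + 5)**2)**2 = -7 + (1**2)**2 = -7 + 1**2 = -7 + 1 = -6)
sqrt(-57149 + (19314 - 52231)) - A = sqrt(-57149 + (19314 - 52231)) - 1*(-6) = sqrt(-57149 - 32917) + 6 = sqrt(-90066) + 6 = I*sqrt(90066) + 6 = 6 + I*sqrt(90066)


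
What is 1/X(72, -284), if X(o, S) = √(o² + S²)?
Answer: √5365/21460 ≈ 0.0034131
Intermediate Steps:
X(o, S) = √(S² + o²)
1/X(72, -284) = 1/(√((-284)² + 72²)) = 1/(√(80656 + 5184)) = 1/(√85840) = 1/(4*√5365) = √5365/21460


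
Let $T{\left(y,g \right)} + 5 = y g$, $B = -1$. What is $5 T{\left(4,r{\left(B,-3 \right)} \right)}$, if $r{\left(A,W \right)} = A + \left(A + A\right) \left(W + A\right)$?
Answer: $115$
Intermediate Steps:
$r{\left(A,W \right)} = A + 2 A \left(A + W\right)$
$T{\left(y,g \right)} = -5 + g y$ ($T{\left(y,g \right)} = -5 + y g = -5 + g y$)
$5 T{\left(4,r{\left(B,-3 \right)} \right)} = 5 \left(-5 + - (1 + 2 \left(-1\right) + 2 \left(-3\right)) 4\right) = 5 \left(-5 + - (1 - 2 - 6) 4\right) = 5 \left(-5 + \left(-1\right) \left(-7\right) 4\right) = 5 \left(-5 + 7 \cdot 4\right) = 5 \left(-5 + 28\right) = 5 \cdot 23 = 115$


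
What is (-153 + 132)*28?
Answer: -588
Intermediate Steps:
(-153 + 132)*28 = -21*28 = -588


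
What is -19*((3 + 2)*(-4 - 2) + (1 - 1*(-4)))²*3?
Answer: -35625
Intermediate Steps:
-19*((3 + 2)*(-4 - 2) + (1 - 1*(-4)))²*3 = -19*(5*(-6) + (1 + 4))²*3 = -19*(-30 + 5)²*3 = -19*(-25)²*3 = -19*625*3 = -11875*3 = -35625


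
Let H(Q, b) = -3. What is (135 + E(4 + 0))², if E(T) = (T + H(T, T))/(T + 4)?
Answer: 1168561/64 ≈ 18259.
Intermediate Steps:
E(T) = (-3 + T)/(4 + T) (E(T) = (T - 3)/(T + 4) = (-3 + T)/(4 + T))
(135 + E(4 + 0))² = (135 + (-3 + (4 + 0))/(4 + (4 + 0)))² = (135 + (-3 + 4)/(4 + 4))² = (135 + 1/8)² = (135 + (⅛)*1)² = (135 + ⅛)² = (1081/8)² = 1168561/64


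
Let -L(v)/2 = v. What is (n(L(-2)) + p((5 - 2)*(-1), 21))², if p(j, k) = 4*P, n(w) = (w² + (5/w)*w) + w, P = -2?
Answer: 289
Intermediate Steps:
L(v) = -2*v
n(w) = 5 + w + w² (n(w) = (w² + 5) + w = (5 + w²) + w = 5 + w + w²)
p(j, k) = -8 (p(j, k) = 4*(-2) = -8)
(n(L(-2)) + p((5 - 2)*(-1), 21))² = ((5 - 2*(-2) + (-2*(-2))²) - 8)² = ((5 + 4 + 4²) - 8)² = ((5 + 4 + 16) - 8)² = (25 - 8)² = 17² = 289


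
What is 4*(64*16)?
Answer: 4096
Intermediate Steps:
4*(64*16) = 4*1024 = 4096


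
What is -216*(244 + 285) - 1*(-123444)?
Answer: 9180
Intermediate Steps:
-216*(244 + 285) - 1*(-123444) = -216*529 + 123444 = -114264 + 123444 = 9180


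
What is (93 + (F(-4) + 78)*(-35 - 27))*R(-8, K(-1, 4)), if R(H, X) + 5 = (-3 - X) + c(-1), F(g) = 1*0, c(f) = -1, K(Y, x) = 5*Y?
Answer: 18972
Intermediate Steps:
F(g) = 0
R(H, X) = -9 - X (R(H, X) = -5 + ((-3 - X) - 1) = -5 + (-4 - X) = -9 - X)
(93 + (F(-4) + 78)*(-35 - 27))*R(-8, K(-1, 4)) = (93 + (0 + 78)*(-35 - 27))*(-9 - 5*(-1)) = (93 + 78*(-62))*(-9 - 1*(-5)) = (93 - 4836)*(-9 + 5) = -4743*(-4) = 18972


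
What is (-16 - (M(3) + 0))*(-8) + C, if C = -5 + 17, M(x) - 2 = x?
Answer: 180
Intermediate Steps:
M(x) = 2 + x
C = 12
(-16 - (M(3) + 0))*(-8) + C = (-16 - ((2 + 3) + 0))*(-8) + 12 = (-16 - (5 + 0))*(-8) + 12 = (-16 - 1*5)*(-8) + 12 = (-16 - 5)*(-8) + 12 = -21*(-8) + 12 = 168 + 12 = 180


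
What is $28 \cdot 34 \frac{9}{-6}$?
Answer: $-1428$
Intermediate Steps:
$28 \cdot 34 \frac{9}{-6} = 952 \cdot 9 \left(- \frac{1}{6}\right) = 952 \left(- \frac{3}{2}\right) = -1428$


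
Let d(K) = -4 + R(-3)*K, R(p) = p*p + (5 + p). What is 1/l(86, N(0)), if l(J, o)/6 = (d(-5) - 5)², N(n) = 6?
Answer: 1/24576 ≈ 4.0690e-5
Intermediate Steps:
R(p) = 5 + p + p² (R(p) = p² + (5 + p) = 5 + p + p²)
d(K) = -4 + 11*K (d(K) = -4 + (5 - 3 + (-3)²)*K = -4 + (5 - 3 + 9)*K = -4 + 11*K)
l(J, o) = 24576 (l(J, o) = 6*((-4 + 11*(-5)) - 5)² = 6*((-4 - 55) - 5)² = 6*(-59 - 5)² = 6*(-64)² = 6*4096 = 24576)
1/l(86, N(0)) = 1/24576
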